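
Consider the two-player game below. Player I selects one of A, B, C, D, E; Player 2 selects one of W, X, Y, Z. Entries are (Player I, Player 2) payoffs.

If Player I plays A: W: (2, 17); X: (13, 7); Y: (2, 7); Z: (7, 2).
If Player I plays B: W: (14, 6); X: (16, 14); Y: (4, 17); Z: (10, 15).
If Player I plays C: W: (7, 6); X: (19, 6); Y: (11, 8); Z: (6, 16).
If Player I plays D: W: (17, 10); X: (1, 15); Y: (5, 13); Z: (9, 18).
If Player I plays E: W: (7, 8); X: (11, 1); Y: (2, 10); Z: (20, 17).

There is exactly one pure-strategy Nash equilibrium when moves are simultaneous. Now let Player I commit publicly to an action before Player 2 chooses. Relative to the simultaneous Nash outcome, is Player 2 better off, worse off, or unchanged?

unchanged

Backward induction with Player I moving first.
- A → Player 2 plays W (best of 17, 7, 7, 2); Player I gets 2.
- B → Player 2 plays Y (best of 6, 14, 17, 15); Player I gets 4.
- C → Player 2 plays Z (best of 6, 6, 8, 16); Player I gets 6.
- D → Player 2 plays Z (best of 10, 15, 13, 18); Player I gets 9.
- E → Player 2 plays Z (best of 8, 1, 10, 17); Player I gets 20.
Maximizing over 2, 4, 6, 9, 20, Player I chooses E. Subgame-perfect outcome: (E, Z) with payoffs (20, 17).
For the simultaneous game, intersect best replies.
Player I's best replies: W→D; X→C; Y→C; Z→E.
Player 2's best replies: A→W; B→Y; C→Z; D→Z; E→Z.
Only (E, Z) has each player best-responding; Nash payoffs (20, 17).
Player 2 earns 17 sequentially versus 17 at the Nash outcome: unchanged.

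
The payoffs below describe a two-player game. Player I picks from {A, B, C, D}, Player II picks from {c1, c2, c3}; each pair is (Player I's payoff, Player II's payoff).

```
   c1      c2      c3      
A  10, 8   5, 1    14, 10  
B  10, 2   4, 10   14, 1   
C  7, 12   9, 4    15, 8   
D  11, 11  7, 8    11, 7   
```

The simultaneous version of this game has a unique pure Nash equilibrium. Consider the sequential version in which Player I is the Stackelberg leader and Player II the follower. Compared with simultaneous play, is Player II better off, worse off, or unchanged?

worse off

Backward induction with Player I moving first.
- A: BR = c3, leader payoff 14.
- B: BR = c2, leader payoff 4.
- C: BR = c1, leader payoff 7.
- D: BR = c1, leader payoff 11.
Player I's induced payoffs are 14, 4, 7, 11, so Player I commits to A. Subgame-perfect outcome: (A, c3) with payoffs (14, 10).
For the simultaneous game, intersect best replies.
Player I's best replies: c1→D; c2→C; c3→C.
Player II's best replies: A→c3; B→c2; C→c1; D→c1.
The unique mutual best reply is (D, c1), giving (11, 11).
Player II earns 10 sequentially versus 11 at the Nash outcome: worse off.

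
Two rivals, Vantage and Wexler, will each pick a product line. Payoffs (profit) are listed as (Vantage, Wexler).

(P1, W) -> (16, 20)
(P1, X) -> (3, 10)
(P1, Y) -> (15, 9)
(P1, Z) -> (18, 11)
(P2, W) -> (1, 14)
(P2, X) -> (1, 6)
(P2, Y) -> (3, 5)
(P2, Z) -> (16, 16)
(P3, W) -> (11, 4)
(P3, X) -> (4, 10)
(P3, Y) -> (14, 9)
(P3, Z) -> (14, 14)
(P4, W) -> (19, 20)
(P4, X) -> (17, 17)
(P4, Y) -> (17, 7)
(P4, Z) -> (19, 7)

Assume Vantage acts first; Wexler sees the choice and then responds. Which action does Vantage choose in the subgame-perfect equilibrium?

P4

Solve by backward induction (Vantage leads).
- P1: Wexler compares 20, 10, 9, 11 and picks W; Vantage would get 16.
- P2: Wexler compares 14, 6, 5, 16 and picks Z; Vantage would get 16.
- P3: Wexler compares 4, 10, 9, 14 and picks Z; Vantage would get 14.
- P4: Wexler compares 20, 17, 7, 7 and picks W; Vantage would get 19.
Maximizing over 16, 16, 14, 19, Vantage chooses P4. Subgame-perfect outcome: (P4, W) with payoffs (19, 20).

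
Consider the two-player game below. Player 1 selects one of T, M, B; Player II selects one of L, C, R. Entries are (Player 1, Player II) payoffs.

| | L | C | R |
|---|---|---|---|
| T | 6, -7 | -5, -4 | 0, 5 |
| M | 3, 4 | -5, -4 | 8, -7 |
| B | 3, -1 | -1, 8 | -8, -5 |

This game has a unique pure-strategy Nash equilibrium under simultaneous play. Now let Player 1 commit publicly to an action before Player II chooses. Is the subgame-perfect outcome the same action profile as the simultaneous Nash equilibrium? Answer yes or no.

no

Work backward from Player II's decision.
- T → Player II plays R (best of -7, -4, 5); Player 1 gets 0.
- M → Player II plays L (best of 4, -4, -7); Player 1 gets 3.
- B → Player II plays C (best of -1, 8, -5); Player 1 gets -1.
Among 0, 3, -1, the best is 3 at M. Subgame-perfect outcome: (M, L) with payoffs (3, 4).
For the simultaneous game, intersect best replies.
Player 1's best replies: L→T; C→B; R→M.
Player II's best replies: T→R; M→L; B→C.
Only (B, C) has each player best-responding; Nash payoffs (-1, 8).
Sequential outcome (M, L) differs from the Nash profile (B, C).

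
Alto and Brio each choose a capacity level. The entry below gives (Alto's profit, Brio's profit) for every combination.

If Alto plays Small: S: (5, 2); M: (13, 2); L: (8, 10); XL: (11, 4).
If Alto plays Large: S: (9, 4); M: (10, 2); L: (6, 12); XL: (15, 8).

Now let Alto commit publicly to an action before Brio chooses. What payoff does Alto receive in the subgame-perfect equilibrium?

8

Backward induction with Alto moving first.
- Small: BR = L, leader payoff 8.
- Large: BR = L, leader payoff 6.
Maximizing over 8, 6, Alto chooses Small. Subgame-perfect outcome: (Small, L) with payoffs (8, 10).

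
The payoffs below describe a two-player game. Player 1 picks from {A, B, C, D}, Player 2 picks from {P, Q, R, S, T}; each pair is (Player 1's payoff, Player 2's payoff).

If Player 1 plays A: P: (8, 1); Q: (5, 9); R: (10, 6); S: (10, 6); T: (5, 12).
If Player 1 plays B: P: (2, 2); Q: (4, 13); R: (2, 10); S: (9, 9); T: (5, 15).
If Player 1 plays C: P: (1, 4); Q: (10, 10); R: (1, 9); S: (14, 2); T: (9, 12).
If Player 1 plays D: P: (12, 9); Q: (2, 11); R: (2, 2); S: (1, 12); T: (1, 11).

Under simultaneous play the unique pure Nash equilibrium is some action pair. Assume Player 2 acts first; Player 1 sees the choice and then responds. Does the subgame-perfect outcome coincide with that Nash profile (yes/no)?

Work backward from Player 1's decision.
- P → Player 1 plays D (best of 8, 2, 1, 12); Player 2 gets 9.
- Q → Player 1 plays C (best of 5, 4, 10, 2); Player 2 gets 10.
- R → Player 1 plays A (best of 10, 2, 1, 2); Player 2 gets 6.
- S → Player 1 plays C (best of 10, 9, 14, 1); Player 2 gets 2.
- T → Player 1 plays C (best of 5, 5, 9, 1); Player 2 gets 12.
Player 2's induced payoffs are 9, 10, 6, 2, 12, so Player 2 commits to T. Subgame-perfect outcome: (C, T) with payoffs (9, 12).
Under simultaneous play:
Player 1's best replies: P→D; Q→C; R→A; S→C; T→C.
Player 2's best replies: A→T; B→T; C→T; D→S.
Only (C, T) has each player best-responding; Nash payoffs (9, 12).
Sequential outcome (C, T) coincides with the Nash profile (C, T).

yes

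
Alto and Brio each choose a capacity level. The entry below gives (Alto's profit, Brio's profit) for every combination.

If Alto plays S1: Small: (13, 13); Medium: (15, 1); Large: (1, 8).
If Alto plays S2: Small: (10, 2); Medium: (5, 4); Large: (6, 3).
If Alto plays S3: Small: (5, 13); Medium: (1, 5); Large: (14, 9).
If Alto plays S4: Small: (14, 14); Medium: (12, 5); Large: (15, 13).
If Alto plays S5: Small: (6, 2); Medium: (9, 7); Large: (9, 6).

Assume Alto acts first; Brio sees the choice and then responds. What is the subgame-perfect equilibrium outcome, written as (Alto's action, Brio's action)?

(S4, Small)

Solve by backward induction (Alto leads).
- S1: BR = Small, leader payoff 13.
- S2: BR = Medium, leader payoff 5.
- S3: BR = Small, leader payoff 5.
- S4: BR = Small, leader payoff 14.
- S5: BR = Medium, leader payoff 9.
Maximizing over 13, 5, 5, 14, 9, Alto chooses S4. Subgame-perfect outcome: (S4, Small) with payoffs (14, 14).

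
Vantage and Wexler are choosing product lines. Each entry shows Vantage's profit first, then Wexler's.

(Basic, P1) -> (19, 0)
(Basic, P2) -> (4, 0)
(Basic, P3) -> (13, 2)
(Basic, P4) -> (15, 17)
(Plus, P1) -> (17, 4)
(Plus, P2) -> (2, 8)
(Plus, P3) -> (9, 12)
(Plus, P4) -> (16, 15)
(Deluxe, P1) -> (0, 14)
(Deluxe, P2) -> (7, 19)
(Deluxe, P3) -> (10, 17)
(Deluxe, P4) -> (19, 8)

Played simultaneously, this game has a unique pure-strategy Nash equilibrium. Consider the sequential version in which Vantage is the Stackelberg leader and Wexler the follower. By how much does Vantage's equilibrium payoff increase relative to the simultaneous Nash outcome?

9

Work backward from Wexler's decision.
- Basic → Wexler plays P4 (best of 0, 0, 2, 17); Vantage gets 15.
- Plus → Wexler plays P4 (best of 4, 8, 12, 15); Vantage gets 16.
- Deluxe → Wexler plays P2 (best of 14, 19, 17, 8); Vantage gets 7.
Vantage's induced payoffs are 15, 16, 7, so Vantage commits to Plus. Subgame-perfect outcome: (Plus, P4) with payoffs (16, 15).
Under simultaneous play:
Vantage's best replies: P1→Basic; P2→Deluxe; P3→Basic; P4→Deluxe.
Wexler's best replies: Basic→P4; Plus→P4; Deluxe→P2.
The unique mutual best reply is (Deluxe, P2), giving (7, 19).
Vantage's commitment gain: 16 − 7 = 9.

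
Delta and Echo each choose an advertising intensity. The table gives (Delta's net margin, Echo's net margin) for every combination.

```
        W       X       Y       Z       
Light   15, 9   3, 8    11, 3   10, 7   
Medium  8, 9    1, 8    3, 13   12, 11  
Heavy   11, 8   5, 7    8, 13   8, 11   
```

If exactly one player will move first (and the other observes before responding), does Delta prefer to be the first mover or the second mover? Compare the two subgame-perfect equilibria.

first

If Delta leads: Echo's best replies are Light→W, Medium→Y, Heavy→Y; Delta's induced payoffs 15, 3, 8; outcome (Light, W), payoffs (15, 9).
If Echo leads: Delta's best replies are W→Light, X→Heavy, Y→Light, Z→Medium; Echo's induced payoffs 9, 7, 3, 11; outcome (Medium, Z), payoffs (12, 11).
Delta gets 15 moving first and 12 moving second, so Delta prefers to move first.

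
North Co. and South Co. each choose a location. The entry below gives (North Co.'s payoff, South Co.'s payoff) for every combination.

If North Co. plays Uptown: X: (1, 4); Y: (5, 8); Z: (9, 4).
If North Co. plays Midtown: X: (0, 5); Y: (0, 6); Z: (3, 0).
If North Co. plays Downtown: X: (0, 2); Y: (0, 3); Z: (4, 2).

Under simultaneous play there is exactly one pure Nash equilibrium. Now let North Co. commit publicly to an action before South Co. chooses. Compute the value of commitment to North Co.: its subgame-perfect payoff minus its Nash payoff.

Work backward from South Co.'s decision.
- Uptown: South Co. compares 4, 8, 4 and picks Y; North Co. would get 5.
- Midtown: South Co. compares 5, 6, 0 and picks Y; North Co. would get 0.
- Downtown: South Co. compares 2, 3, 2 and picks Y; North Co. would get 0.
Among 5, 0, 0, the best is 5 at Uptown. Subgame-perfect outcome: (Uptown, Y) with payoffs (5, 8).
Now find the simultaneous Nash equilibrium.
North Co.'s best replies: X→Uptown; Y→Uptown; Z→Uptown.
South Co.'s best replies: Uptown→Y; Midtown→Y; Downtown→Y.
Only (Uptown, Y) has each player best-responding; Nash payoffs (5, 8).
North Co.'s commitment gain: 5 − 5 = 0.

0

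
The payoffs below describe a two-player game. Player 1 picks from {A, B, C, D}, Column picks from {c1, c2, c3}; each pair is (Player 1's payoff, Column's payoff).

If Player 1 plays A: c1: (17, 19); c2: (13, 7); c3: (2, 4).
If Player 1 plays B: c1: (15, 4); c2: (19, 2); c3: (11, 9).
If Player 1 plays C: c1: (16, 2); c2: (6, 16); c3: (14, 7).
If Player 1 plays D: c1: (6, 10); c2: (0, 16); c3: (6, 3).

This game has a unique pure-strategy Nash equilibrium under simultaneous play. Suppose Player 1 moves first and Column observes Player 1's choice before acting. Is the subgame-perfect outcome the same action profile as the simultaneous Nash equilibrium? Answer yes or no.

yes

Column best-responds to each possible Player 1 move:
- A → Column plays c1 (best of 19, 7, 4); Player 1 gets 17.
- B → Column plays c3 (best of 4, 2, 9); Player 1 gets 11.
- C → Column plays c2 (best of 2, 16, 7); Player 1 gets 6.
- D → Column plays c2 (best of 10, 16, 3); Player 1 gets 0.
Player 1's induced payoffs are 17, 11, 6, 0, so Player 1 commits to A. Subgame-perfect outcome: (A, c1) with payoffs (17, 19).
Now find the simultaneous Nash equilibrium.
Player 1's best replies: c1→A; c2→B; c3→C.
Column's best replies: A→c1; B→c3; C→c2; D→c2.
Only (A, c1) has each player best-responding; Nash payoffs (17, 19).
Sequential outcome (A, c1) coincides with the Nash profile (A, c1).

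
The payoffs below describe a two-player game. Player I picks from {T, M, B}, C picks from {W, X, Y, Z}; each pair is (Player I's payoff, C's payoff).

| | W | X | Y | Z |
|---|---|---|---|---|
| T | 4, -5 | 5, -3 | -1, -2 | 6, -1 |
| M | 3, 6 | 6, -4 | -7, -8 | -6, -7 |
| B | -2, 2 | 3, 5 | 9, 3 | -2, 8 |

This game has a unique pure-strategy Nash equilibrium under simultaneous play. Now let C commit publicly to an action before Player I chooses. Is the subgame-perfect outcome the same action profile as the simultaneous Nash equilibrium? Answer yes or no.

no

Solve by backward induction (C leads).
- W: BR = T, leader payoff -5.
- X: BR = M, leader payoff -4.
- Y: BR = B, leader payoff 3.
- Z: BR = T, leader payoff -1.
Maximizing over -5, -4, 3, -1, C chooses Y. Subgame-perfect outcome: (B, Y) with payoffs (9, 3).
Under simultaneous play:
Player I's best replies: W→T; X→M; Y→B; Z→T.
C's best replies: T→Z; M→W; B→Z.
The unique mutual best reply is (T, Z), giving (6, -1).
Sequential outcome (B, Y) differs from the Nash profile (T, Z).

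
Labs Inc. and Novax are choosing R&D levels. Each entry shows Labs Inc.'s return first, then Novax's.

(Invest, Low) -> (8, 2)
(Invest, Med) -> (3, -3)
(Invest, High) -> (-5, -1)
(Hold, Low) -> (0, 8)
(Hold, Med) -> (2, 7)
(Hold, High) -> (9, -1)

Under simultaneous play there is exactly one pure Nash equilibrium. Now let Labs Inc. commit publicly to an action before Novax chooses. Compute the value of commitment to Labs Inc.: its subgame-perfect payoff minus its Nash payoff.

Work backward from Novax's decision.
- Invest: BR = Low, leader payoff 8.
- Hold: BR = Low, leader payoff 0.
Maximizing over 8, 0, Labs Inc. chooses Invest. Subgame-perfect outcome: (Invest, Low) with payoffs (8, 2).
Under simultaneous play:
Labs Inc.'s best replies: Low→Invest; Med→Invest; High→Hold.
Novax's best replies: Invest→Low; Hold→Low.
Only (Invest, Low) has each player best-responding; Nash payoffs (8, 2).
Labs Inc.'s commitment gain: 8 − 8 = 0.

0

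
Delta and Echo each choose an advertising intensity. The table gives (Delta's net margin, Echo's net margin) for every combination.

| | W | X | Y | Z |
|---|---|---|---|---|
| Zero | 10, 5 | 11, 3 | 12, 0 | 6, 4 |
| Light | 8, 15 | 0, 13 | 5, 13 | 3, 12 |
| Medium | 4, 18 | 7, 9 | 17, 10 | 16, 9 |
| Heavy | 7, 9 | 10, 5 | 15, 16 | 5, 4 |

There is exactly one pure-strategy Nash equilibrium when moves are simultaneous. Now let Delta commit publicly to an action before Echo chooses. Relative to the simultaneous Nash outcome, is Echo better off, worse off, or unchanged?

Solve by backward induction (Delta leads).
- Zero: BR = W, leader payoff 10.
- Light: BR = W, leader payoff 8.
- Medium: BR = W, leader payoff 4.
- Heavy: BR = Y, leader payoff 15.
Among 10, 8, 4, 15, the best is 15 at Heavy. Subgame-perfect outcome: (Heavy, Y) with payoffs (15, 16).
Under simultaneous play:
Delta's best replies: W→Zero; X→Zero; Y→Medium; Z→Medium.
Echo's best replies: Zero→W; Light→W; Medium→W; Heavy→Y.
The unique mutual best reply is (Zero, W), giving (10, 5).
Echo earns 16 sequentially versus 5 at the Nash outcome: better off.

better off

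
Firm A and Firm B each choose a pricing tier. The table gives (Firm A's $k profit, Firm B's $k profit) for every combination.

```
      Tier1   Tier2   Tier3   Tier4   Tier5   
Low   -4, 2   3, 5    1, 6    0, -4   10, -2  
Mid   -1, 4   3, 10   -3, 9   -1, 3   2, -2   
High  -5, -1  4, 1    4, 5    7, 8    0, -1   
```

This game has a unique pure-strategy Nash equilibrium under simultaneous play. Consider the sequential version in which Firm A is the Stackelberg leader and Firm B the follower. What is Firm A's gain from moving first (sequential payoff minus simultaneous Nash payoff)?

Work backward from Firm B's decision.
- Low: BR = Tier3, leader payoff 1.
- Mid: BR = Tier2, leader payoff 3.
- High: BR = Tier4, leader payoff 7.
Maximizing over 1, 3, 7, Firm A chooses High. Subgame-perfect outcome: (High, Tier4) with payoffs (7, 8).
Now find the simultaneous Nash equilibrium.
Firm A's best replies: Tier1→Mid; Tier2→High; Tier3→High; Tier4→High; Tier5→Low.
Firm B's best replies: Low→Tier3; Mid→Tier2; High→Tier4.
The unique mutual best reply is (High, Tier4), giving (7, 8).
Firm A's commitment gain: 7 − 7 = 0.

0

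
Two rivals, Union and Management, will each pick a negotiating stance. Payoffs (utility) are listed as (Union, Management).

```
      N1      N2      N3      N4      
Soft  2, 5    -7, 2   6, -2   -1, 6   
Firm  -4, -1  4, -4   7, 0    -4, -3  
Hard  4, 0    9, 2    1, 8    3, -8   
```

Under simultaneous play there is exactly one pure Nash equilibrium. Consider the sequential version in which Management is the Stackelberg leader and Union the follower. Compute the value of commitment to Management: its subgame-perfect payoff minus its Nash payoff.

Work backward from Union's decision.
- N1: BR = Hard, leader payoff 0.
- N2: BR = Hard, leader payoff 2.
- N3: BR = Firm, leader payoff 0.
- N4: BR = Hard, leader payoff -8.
Maximizing over 0, 2, 0, -8, Management chooses N2. Subgame-perfect outcome: (Hard, N2) with payoffs (9, 2).
Now find the simultaneous Nash equilibrium.
Union's best replies: N1→Hard; N2→Hard; N3→Firm; N4→Hard.
Management's best replies: Soft→N4; Firm→N3; Hard→N3.
The unique mutual best reply is (Firm, N3), giving (7, 0).
Management's commitment gain: 2 − 0 = 2.

2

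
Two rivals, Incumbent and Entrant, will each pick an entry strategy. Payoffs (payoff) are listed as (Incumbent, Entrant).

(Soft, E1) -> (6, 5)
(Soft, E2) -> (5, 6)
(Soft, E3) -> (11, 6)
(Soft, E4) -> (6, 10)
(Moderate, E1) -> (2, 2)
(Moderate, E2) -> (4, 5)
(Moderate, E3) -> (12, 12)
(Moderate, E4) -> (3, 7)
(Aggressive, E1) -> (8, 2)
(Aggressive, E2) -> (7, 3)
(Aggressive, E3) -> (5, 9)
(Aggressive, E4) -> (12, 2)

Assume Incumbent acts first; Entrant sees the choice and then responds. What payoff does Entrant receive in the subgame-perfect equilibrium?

12

Backward induction with Incumbent moving first.
- Soft: Entrant compares 5, 6, 6, 10 and picks E4; Incumbent would get 6.
- Moderate: Entrant compares 2, 5, 12, 7 and picks E3; Incumbent would get 12.
- Aggressive: Entrant compares 2, 3, 9, 2 and picks E3; Incumbent would get 5.
Among 6, 12, 5, the best is 12 at Moderate. Subgame-perfect outcome: (Moderate, E3) with payoffs (12, 12).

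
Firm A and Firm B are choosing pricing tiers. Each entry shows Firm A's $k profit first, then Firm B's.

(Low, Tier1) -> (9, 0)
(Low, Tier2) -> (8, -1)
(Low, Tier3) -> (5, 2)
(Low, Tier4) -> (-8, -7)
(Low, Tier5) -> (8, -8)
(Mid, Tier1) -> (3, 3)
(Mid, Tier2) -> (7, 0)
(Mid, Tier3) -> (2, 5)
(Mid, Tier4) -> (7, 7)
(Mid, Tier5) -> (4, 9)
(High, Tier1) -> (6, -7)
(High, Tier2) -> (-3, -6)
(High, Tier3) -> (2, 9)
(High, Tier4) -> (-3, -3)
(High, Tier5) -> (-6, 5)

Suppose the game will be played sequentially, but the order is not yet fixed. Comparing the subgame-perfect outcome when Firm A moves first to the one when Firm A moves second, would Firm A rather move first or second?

second

If Firm A leads: Firm B's best replies are Low→Tier3, Mid→Tier5, High→Tier3; Firm A's induced payoffs 5, 4, 2; outcome (Low, Tier3), payoffs (5, 2).
If Firm B leads: Firm A's best replies are Tier1→Low, Tier2→Low, Tier3→Low, Tier4→Mid, Tier5→Low; Firm B's induced payoffs 0, -1, 2, 7, -8; outcome (Mid, Tier4), payoffs (7, 7).
Firm A gets 5 moving first and 7 moving second, so Firm A prefers to move second.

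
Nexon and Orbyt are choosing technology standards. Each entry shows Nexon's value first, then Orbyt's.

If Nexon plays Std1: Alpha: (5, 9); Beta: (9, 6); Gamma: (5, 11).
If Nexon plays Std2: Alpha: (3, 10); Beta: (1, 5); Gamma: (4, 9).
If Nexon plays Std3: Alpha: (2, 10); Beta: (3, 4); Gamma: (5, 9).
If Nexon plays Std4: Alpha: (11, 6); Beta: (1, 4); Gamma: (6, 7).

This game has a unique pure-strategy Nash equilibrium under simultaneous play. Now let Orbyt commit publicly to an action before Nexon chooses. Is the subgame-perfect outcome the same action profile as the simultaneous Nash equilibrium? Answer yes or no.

yes

Nexon best-responds to each possible Orbyt move:
- Alpha → Nexon plays Std4 (best of 5, 3, 2, 11); Orbyt gets 6.
- Beta → Nexon plays Std1 (best of 9, 1, 3, 1); Orbyt gets 6.
- Gamma → Nexon plays Std4 (best of 5, 4, 5, 6); Orbyt gets 7.
Maximizing over 6, 6, 7, Orbyt chooses Gamma. Subgame-perfect outcome: (Std4, Gamma) with payoffs (6, 7).
Under simultaneous play:
Nexon's best replies: Alpha→Std4; Beta→Std1; Gamma→Std4.
Orbyt's best replies: Std1→Gamma; Std2→Alpha; Std3→Alpha; Std4→Gamma.
Only (Std4, Gamma) has each player best-responding; Nash payoffs (6, 7).
Sequential outcome (Std4, Gamma) coincides with the Nash profile (Std4, Gamma).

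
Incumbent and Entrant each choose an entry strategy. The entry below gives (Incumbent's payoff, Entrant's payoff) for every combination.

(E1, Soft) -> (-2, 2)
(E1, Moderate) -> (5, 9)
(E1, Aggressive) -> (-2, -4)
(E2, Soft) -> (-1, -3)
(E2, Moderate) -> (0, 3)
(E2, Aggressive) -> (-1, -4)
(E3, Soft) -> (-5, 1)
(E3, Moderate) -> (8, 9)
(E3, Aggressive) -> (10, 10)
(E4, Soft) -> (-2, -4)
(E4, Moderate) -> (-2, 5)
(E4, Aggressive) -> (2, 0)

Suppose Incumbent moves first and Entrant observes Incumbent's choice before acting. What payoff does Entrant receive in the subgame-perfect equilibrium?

10

Backward induction with Incumbent moving first.
- E1: BR = Moderate, leader payoff 5.
- E2: BR = Moderate, leader payoff 0.
- E3: BR = Aggressive, leader payoff 10.
- E4: BR = Moderate, leader payoff -2.
Among 5, 0, 10, -2, the best is 10 at E3. Subgame-perfect outcome: (E3, Aggressive) with payoffs (10, 10).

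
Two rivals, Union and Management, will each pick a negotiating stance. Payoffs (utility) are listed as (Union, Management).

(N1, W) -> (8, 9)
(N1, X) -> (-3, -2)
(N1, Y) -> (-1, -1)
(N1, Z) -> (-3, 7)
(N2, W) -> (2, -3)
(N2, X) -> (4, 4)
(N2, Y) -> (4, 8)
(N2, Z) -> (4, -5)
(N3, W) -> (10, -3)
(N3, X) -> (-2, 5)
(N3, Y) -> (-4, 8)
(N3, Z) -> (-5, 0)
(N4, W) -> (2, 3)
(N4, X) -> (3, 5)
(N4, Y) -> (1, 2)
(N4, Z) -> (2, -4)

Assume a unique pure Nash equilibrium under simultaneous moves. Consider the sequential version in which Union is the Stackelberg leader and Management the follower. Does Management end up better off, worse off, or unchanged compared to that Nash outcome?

Work backward from Management's decision.
- N1 → Management plays W (best of 9, -2, -1, 7); Union gets 8.
- N2 → Management plays Y (best of -3, 4, 8, -5); Union gets 4.
- N3 → Management plays Y (best of -3, 5, 8, 0); Union gets -4.
- N4 → Management plays X (best of 3, 5, 2, -4); Union gets 3.
Maximizing over 8, 4, -4, 3, Union chooses N1. Subgame-perfect outcome: (N1, W) with payoffs (8, 9).
Under simultaneous play:
Union's best replies: W→N3; X→N2; Y→N2; Z→N2.
Management's best replies: N1→W; N2→Y; N3→Y; N4→X.
Only (N2, Y) has each player best-responding; Nash payoffs (4, 8).
Management earns 9 sequentially versus 8 at the Nash outcome: better off.

better off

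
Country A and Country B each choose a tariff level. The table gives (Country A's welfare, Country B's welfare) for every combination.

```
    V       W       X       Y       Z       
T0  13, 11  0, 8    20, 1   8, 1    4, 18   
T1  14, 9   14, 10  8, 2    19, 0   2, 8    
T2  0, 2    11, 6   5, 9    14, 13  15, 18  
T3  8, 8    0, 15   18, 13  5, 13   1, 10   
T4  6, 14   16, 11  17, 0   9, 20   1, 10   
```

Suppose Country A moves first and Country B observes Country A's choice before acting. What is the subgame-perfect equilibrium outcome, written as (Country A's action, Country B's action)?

(T2, Z)

Backward induction with Country A moving first.
- T0: Country B compares 11, 8, 1, 1, 18 and picks Z; Country A would get 4.
- T1: Country B compares 9, 10, 2, 0, 8 and picks W; Country A would get 14.
- T2: Country B compares 2, 6, 9, 13, 18 and picks Z; Country A would get 15.
- T3: Country B compares 8, 15, 13, 13, 10 and picks W; Country A would get 0.
- T4: Country B compares 14, 11, 0, 20, 10 and picks Y; Country A would get 9.
Among 4, 14, 15, 0, 9, the best is 15 at T2. Subgame-perfect outcome: (T2, Z) with payoffs (15, 18).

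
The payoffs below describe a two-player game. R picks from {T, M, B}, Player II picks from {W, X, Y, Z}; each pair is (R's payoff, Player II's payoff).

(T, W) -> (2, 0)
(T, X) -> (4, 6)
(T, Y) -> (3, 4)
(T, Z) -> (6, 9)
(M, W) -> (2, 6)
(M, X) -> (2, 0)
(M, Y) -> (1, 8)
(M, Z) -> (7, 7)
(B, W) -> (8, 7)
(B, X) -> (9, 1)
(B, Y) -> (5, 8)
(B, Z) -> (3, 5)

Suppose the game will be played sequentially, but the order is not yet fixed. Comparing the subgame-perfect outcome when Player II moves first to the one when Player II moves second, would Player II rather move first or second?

second

If R leads: Player II's best replies are T→Z, M→Y, B→Y; R's induced payoffs 6, 1, 5; outcome (T, Z), payoffs (6, 9).
If Player II leads: R's best replies are W→B, X→B, Y→B, Z→M; Player II's induced payoffs 7, 1, 8, 7; outcome (B, Y), payoffs (5, 8).
Player II gets 8 moving first and 9 moving second, so Player II prefers to move second.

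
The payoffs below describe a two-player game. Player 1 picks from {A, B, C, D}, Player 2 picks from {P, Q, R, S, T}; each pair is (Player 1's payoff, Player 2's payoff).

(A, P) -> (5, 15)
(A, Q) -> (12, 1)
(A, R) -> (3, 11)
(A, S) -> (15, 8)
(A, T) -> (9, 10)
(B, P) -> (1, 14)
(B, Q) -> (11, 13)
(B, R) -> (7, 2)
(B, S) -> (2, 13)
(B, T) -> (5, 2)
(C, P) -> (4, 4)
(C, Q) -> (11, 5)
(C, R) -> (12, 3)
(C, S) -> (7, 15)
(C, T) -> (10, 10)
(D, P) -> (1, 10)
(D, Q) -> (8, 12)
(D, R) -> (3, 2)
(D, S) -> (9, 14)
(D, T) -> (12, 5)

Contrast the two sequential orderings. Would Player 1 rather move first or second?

If Player 1 leads: Player 2's best replies are A→P, B→P, C→S, D→S; Player 1's induced payoffs 5, 1, 7, 9; outcome (D, S), payoffs (9, 14).
If Player 2 leads: Player 1's best replies are P→A, Q→A, R→C, S→A, T→D; Player 2's induced payoffs 15, 1, 3, 8, 5; outcome (A, P), payoffs (5, 15).
Player 1 gets 9 moving first and 5 moving second, so Player 1 prefers to move first.

first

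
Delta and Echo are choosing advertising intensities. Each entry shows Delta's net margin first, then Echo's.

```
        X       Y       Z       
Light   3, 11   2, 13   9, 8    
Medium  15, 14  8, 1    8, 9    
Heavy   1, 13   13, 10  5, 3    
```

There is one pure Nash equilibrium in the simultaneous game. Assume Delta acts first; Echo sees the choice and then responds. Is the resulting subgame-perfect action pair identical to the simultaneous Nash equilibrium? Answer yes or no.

yes

Backward induction with Delta moving first.
- Light: BR = Y, leader payoff 2.
- Medium: BR = X, leader payoff 15.
- Heavy: BR = X, leader payoff 1.
Among 2, 15, 1, the best is 15 at Medium. Subgame-perfect outcome: (Medium, X) with payoffs (15, 14).
For the simultaneous game, intersect best replies.
Delta's best replies: X→Medium; Y→Heavy; Z→Light.
Echo's best replies: Light→Y; Medium→X; Heavy→X.
Only (Medium, X) has each player best-responding; Nash payoffs (15, 14).
Sequential outcome (Medium, X) coincides with the Nash profile (Medium, X).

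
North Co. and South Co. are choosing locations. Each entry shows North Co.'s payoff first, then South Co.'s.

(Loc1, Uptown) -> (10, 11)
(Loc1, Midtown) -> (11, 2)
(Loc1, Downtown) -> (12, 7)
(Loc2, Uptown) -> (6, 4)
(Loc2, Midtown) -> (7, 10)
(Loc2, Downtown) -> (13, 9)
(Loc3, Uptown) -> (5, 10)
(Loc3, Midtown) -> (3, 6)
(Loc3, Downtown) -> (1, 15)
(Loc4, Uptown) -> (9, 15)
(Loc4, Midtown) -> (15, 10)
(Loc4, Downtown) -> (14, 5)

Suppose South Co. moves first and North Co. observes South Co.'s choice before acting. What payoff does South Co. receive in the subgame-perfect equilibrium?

Solve by backward induction (South Co. leads).
- Uptown: BR = Loc1, leader payoff 11.
- Midtown: BR = Loc4, leader payoff 10.
- Downtown: BR = Loc4, leader payoff 5.
Among 11, 10, 5, the best is 11 at Uptown. Subgame-perfect outcome: (Loc1, Uptown) with payoffs (10, 11).

11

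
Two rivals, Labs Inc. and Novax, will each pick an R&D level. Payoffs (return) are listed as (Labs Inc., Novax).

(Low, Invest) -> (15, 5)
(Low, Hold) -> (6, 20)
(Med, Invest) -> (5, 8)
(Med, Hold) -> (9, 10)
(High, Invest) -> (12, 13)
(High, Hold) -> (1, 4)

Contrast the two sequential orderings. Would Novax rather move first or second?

If Labs Inc. leads: Novax's best replies are Low→Hold, Med→Hold, High→Invest; Labs Inc.'s induced payoffs 6, 9, 12; outcome (High, Invest), payoffs (12, 13).
If Novax leads: Labs Inc.'s best replies are Invest→Low, Hold→Med; Novax's induced payoffs 5, 10; outcome (Med, Hold), payoffs (9, 10).
Novax gets 10 moving first and 13 moving second, so Novax prefers to move second.

second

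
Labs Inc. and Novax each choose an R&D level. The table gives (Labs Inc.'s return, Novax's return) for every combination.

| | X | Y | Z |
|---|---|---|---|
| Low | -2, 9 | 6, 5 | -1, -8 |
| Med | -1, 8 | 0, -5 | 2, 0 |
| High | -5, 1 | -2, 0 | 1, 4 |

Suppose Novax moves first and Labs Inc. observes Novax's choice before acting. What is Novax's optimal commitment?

Work backward from Labs Inc.'s decision.
- X → Labs Inc. plays Med (best of -2, -1, -5); Novax gets 8.
- Y → Labs Inc. plays Low (best of 6, 0, -2); Novax gets 5.
- Z → Labs Inc. plays Med (best of -1, 2, 1); Novax gets 0.
Among 8, 5, 0, the best is 8 at X. Subgame-perfect outcome: (Med, X) with payoffs (-1, 8).

X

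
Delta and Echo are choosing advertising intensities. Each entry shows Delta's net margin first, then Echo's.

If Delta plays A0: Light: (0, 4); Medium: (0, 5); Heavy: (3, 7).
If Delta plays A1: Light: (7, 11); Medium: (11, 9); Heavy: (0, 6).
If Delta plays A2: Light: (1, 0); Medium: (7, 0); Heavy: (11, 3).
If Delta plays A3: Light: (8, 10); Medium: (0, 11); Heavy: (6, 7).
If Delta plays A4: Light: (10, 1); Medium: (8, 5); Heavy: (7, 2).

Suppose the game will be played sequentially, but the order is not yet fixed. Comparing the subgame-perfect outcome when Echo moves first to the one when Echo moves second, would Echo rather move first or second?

If Delta leads: Echo's best replies are A0→Heavy, A1→Light, A2→Heavy, A3→Medium, A4→Medium; Delta's induced payoffs 3, 7, 11, 0, 8; outcome (A2, Heavy), payoffs (11, 3).
If Echo leads: Delta's best replies are Light→A4, Medium→A1, Heavy→A2; Echo's induced payoffs 1, 9, 3; outcome (A1, Medium), payoffs (11, 9).
Echo gets 9 moving first and 3 moving second, so Echo prefers to move first.

first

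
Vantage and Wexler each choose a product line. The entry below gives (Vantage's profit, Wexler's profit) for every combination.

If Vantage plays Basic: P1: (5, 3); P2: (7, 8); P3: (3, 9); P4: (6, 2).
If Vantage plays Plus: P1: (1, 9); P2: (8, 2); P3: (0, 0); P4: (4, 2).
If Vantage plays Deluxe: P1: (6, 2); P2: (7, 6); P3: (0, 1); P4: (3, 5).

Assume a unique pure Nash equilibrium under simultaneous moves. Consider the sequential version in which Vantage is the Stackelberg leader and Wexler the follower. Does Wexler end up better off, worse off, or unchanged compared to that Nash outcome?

Work backward from Wexler's decision.
- Basic: Wexler compares 3, 8, 9, 2 and picks P3; Vantage would get 3.
- Plus: Wexler compares 9, 2, 0, 2 and picks P1; Vantage would get 1.
- Deluxe: Wexler compares 2, 6, 1, 5 and picks P2; Vantage would get 7.
Maximizing over 3, 1, 7, Vantage chooses Deluxe. Subgame-perfect outcome: (Deluxe, P2) with payoffs (7, 6).
Under simultaneous play:
Vantage's best replies: P1→Deluxe; P2→Plus; P3→Basic; P4→Basic.
Wexler's best replies: Basic→P3; Plus→P1; Deluxe→P2.
The unique mutual best reply is (Basic, P3), giving (3, 9).
Wexler earns 6 sequentially versus 9 at the Nash outcome: worse off.

worse off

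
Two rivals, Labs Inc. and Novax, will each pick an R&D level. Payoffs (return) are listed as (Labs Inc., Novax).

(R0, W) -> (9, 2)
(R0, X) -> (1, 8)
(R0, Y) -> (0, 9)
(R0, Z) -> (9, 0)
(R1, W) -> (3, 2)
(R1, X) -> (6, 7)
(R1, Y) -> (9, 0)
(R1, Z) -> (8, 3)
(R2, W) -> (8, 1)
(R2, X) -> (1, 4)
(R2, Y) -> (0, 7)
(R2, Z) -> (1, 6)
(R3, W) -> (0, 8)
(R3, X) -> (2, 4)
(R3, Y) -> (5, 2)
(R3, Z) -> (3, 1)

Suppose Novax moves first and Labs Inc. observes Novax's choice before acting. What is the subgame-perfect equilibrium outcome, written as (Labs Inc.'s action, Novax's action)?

(R1, X)

Solve by backward induction (Novax leads).
- W: BR = R0, leader payoff 2.
- X: BR = R1, leader payoff 7.
- Y: BR = R1, leader payoff 0.
- Z: BR = R0, leader payoff 0.
Maximizing over 2, 7, 0, 0, Novax chooses X. Subgame-perfect outcome: (R1, X) with payoffs (6, 7).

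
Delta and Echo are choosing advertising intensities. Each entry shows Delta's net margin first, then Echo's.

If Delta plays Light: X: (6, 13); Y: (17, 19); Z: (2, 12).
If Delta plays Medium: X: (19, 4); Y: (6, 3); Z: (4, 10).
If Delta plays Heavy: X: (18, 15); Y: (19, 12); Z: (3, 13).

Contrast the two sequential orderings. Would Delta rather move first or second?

second

If Delta leads: Echo's best replies are Light→Y, Medium→Z, Heavy→X; Delta's induced payoffs 17, 4, 18; outcome (Heavy, X), payoffs (18, 15).
If Echo leads: Delta's best replies are X→Medium, Y→Heavy, Z→Medium; Echo's induced payoffs 4, 12, 10; outcome (Heavy, Y), payoffs (19, 12).
Delta gets 18 moving first and 19 moving second, so Delta prefers to move second.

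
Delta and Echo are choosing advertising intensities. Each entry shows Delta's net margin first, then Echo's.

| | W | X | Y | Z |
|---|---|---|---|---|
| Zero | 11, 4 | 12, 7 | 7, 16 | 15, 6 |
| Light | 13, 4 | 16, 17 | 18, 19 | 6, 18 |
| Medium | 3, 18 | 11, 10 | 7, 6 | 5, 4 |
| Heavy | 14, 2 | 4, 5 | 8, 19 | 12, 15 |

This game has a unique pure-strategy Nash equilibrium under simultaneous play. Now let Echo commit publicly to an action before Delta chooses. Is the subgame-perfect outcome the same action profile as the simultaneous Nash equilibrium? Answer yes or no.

Work backward from Delta's decision.
- W: BR = Heavy, leader payoff 2.
- X: BR = Light, leader payoff 17.
- Y: BR = Light, leader payoff 19.
- Z: BR = Zero, leader payoff 6.
Among 2, 17, 19, 6, the best is 19 at Y. Subgame-perfect outcome: (Light, Y) with payoffs (18, 19).
Now find the simultaneous Nash equilibrium.
Delta's best replies: W→Heavy; X→Light; Y→Light; Z→Zero.
Echo's best replies: Zero→Y; Light→Y; Medium→W; Heavy→Y.
The unique mutual best reply is (Light, Y), giving (18, 19).
Sequential outcome (Light, Y) coincides with the Nash profile (Light, Y).

yes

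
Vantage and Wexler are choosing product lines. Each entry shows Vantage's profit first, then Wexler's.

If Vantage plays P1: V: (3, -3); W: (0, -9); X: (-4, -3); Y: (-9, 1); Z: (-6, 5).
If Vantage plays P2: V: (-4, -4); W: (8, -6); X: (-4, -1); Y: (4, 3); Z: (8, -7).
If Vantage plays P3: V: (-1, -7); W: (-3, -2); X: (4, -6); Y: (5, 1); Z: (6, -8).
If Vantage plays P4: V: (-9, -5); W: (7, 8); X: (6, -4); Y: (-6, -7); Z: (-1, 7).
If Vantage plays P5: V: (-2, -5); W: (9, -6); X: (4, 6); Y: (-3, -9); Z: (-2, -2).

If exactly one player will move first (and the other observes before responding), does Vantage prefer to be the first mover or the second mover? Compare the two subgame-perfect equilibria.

first

If Vantage leads: Wexler's best replies are P1→Z, P2→Y, P3→Y, P4→W, P5→X; Vantage's induced payoffs -6, 4, 5, 7, 4; outcome (P4, W), payoffs (7, 8).
If Wexler leads: Vantage's best replies are V→P1, W→P5, X→P4, Y→P3, Z→P2; Wexler's induced payoffs -3, -6, -4, 1, -7; outcome (P3, Y), payoffs (5, 1).
Vantage gets 7 moving first and 5 moving second, so Vantage prefers to move first.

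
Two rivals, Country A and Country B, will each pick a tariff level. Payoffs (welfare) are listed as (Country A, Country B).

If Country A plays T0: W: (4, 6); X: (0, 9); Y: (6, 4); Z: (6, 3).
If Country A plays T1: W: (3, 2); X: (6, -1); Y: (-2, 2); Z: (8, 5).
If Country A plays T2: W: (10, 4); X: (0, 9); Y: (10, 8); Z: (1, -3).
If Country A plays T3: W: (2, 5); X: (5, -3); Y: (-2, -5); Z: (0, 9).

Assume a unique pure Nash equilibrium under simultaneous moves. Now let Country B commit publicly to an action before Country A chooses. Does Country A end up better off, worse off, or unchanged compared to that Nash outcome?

Backward induction with Country B moving first.
- W: Country A compares 4, 3, 10, 2 and picks T2; Country B would get 4.
- X: Country A compares 0, 6, 0, 5 and picks T1; Country B would get -1.
- Y: Country A compares 6, -2, 10, -2 and picks T2; Country B would get 8.
- Z: Country A compares 6, 8, 1, 0 and picks T1; Country B would get 5.
Country B's induced payoffs are 4, -1, 8, 5, so Country B commits to Y. Subgame-perfect outcome: (T2, Y) with payoffs (10, 8).
Under simultaneous play:
Country A's best replies: W→T2; X→T1; Y→T2; Z→T1.
Country B's best replies: T0→X; T1→Z; T2→X; T3→Z.
The unique mutual best reply is (T1, Z), giving (8, 5).
Country A earns 10 sequentially versus 8 at the Nash outcome: better off.

better off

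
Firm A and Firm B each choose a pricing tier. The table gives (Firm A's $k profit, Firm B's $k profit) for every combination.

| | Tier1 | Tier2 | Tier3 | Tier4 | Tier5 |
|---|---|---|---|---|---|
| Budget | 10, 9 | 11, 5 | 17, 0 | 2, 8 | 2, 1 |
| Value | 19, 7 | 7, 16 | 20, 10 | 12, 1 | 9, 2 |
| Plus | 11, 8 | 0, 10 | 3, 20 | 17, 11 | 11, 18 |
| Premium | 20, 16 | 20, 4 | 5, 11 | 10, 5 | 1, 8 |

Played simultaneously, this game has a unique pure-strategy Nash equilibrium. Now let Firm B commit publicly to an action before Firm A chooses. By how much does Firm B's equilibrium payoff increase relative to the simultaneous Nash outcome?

2

Backward induction with Firm B moving first.
- Tier1 → Firm A plays Premium (best of 10, 19, 11, 20); Firm B gets 16.
- Tier2 → Firm A plays Premium (best of 11, 7, 0, 20); Firm B gets 4.
- Tier3 → Firm A plays Value (best of 17, 20, 3, 5); Firm B gets 10.
- Tier4 → Firm A plays Plus (best of 2, 12, 17, 10); Firm B gets 11.
- Tier5 → Firm A plays Plus (best of 2, 9, 11, 1); Firm B gets 18.
Among 16, 4, 10, 11, 18, the best is 18 at Tier5. Subgame-perfect outcome: (Plus, Tier5) with payoffs (11, 18).
Under simultaneous play:
Firm A's best replies: Tier1→Premium; Tier2→Premium; Tier3→Value; Tier4→Plus; Tier5→Plus.
Firm B's best replies: Budget→Tier1; Value→Tier2; Plus→Tier3; Premium→Tier1.
Only (Premium, Tier1) has each player best-responding; Nash payoffs (20, 16).
Firm B's commitment gain: 18 − 16 = 2.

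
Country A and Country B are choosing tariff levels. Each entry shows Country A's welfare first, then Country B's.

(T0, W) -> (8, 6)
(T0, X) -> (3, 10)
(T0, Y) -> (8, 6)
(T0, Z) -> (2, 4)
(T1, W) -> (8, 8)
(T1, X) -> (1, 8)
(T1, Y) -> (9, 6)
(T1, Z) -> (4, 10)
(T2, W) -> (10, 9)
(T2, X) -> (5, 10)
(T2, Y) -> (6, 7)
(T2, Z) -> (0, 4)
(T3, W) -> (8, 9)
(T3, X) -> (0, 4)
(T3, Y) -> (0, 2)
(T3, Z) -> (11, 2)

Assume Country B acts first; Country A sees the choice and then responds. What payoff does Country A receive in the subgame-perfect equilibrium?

5

Country A best-responds to each possible Country B move:
- W: Country A compares 8, 8, 10, 8 and picks T2; Country B would get 9.
- X: Country A compares 3, 1, 5, 0 and picks T2; Country B would get 10.
- Y: Country A compares 8, 9, 6, 0 and picks T1; Country B would get 6.
- Z: Country A compares 2, 4, 0, 11 and picks T3; Country B would get 2.
Country B's induced payoffs are 9, 10, 6, 2, so Country B commits to X. Subgame-perfect outcome: (T2, X) with payoffs (5, 10).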